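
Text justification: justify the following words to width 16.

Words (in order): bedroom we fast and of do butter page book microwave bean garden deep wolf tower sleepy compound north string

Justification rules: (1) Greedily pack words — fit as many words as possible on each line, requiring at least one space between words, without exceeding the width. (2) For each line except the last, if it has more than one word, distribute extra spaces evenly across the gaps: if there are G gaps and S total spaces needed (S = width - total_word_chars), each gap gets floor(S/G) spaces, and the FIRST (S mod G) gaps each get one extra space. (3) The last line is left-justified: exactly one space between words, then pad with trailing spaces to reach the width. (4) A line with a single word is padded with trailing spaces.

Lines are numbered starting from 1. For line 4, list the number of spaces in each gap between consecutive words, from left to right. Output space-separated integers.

Line 1: ['bedroom', 'we', 'fast'] (min_width=15, slack=1)
Line 2: ['and', 'of', 'do', 'butter'] (min_width=16, slack=0)
Line 3: ['page', 'book'] (min_width=9, slack=7)
Line 4: ['microwave', 'bean'] (min_width=14, slack=2)
Line 5: ['garden', 'deep', 'wolf'] (min_width=16, slack=0)
Line 6: ['tower', 'sleepy'] (min_width=12, slack=4)
Line 7: ['compound', 'north'] (min_width=14, slack=2)
Line 8: ['string'] (min_width=6, slack=10)

Answer: 3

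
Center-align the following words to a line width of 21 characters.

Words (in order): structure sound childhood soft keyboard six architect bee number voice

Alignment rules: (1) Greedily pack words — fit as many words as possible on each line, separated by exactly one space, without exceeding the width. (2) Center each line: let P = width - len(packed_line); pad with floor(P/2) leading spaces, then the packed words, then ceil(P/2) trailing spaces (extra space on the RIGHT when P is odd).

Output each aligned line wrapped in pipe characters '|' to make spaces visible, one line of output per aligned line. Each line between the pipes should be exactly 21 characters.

Answer: |   structure sound   |
|   childhood soft    |
|    keyboard six     |
|architect bee number |
|        voice        |

Derivation:
Line 1: ['structure', 'sound'] (min_width=15, slack=6)
Line 2: ['childhood', 'soft'] (min_width=14, slack=7)
Line 3: ['keyboard', 'six'] (min_width=12, slack=9)
Line 4: ['architect', 'bee', 'number'] (min_width=20, slack=1)
Line 5: ['voice'] (min_width=5, slack=16)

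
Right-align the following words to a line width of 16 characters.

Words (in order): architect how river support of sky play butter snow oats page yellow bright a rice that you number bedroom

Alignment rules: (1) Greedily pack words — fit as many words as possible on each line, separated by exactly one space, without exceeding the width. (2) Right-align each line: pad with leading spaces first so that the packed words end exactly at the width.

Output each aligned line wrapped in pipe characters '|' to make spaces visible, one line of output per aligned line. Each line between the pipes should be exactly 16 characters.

Answer: |   architect how|
|river support of|
| sky play butter|
|  snow oats page|
| yellow bright a|
|   rice that you|
|  number bedroom|

Derivation:
Line 1: ['architect', 'how'] (min_width=13, slack=3)
Line 2: ['river', 'support', 'of'] (min_width=16, slack=0)
Line 3: ['sky', 'play', 'butter'] (min_width=15, slack=1)
Line 4: ['snow', 'oats', 'page'] (min_width=14, slack=2)
Line 5: ['yellow', 'bright', 'a'] (min_width=15, slack=1)
Line 6: ['rice', 'that', 'you'] (min_width=13, slack=3)
Line 7: ['number', 'bedroom'] (min_width=14, slack=2)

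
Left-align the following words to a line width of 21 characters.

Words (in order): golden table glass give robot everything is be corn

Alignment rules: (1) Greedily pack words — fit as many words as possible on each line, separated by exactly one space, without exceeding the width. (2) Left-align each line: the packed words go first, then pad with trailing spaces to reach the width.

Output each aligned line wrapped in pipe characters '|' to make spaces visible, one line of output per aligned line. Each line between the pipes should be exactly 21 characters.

Answer: |golden table glass   |
|give robot everything|
|is be corn           |

Derivation:
Line 1: ['golden', 'table', 'glass'] (min_width=18, slack=3)
Line 2: ['give', 'robot', 'everything'] (min_width=21, slack=0)
Line 3: ['is', 'be', 'corn'] (min_width=10, slack=11)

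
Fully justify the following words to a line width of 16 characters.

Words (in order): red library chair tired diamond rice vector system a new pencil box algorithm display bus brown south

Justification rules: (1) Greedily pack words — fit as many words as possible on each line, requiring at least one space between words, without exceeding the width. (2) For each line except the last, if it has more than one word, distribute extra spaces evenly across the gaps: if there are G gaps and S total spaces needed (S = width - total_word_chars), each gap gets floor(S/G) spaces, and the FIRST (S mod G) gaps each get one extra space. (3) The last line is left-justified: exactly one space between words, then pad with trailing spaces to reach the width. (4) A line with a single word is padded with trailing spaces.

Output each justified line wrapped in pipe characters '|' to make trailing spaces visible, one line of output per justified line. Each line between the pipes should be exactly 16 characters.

Line 1: ['red', 'library'] (min_width=11, slack=5)
Line 2: ['chair', 'tired'] (min_width=11, slack=5)
Line 3: ['diamond', 'rice'] (min_width=12, slack=4)
Line 4: ['vector', 'system', 'a'] (min_width=15, slack=1)
Line 5: ['new', 'pencil', 'box'] (min_width=14, slack=2)
Line 6: ['algorithm'] (min_width=9, slack=7)
Line 7: ['display', 'bus'] (min_width=11, slack=5)
Line 8: ['brown', 'south'] (min_width=11, slack=5)

Answer: |red      library|
|chair      tired|
|diamond     rice|
|vector  system a|
|new  pencil  box|
|algorithm       |
|display      bus|
|brown south     |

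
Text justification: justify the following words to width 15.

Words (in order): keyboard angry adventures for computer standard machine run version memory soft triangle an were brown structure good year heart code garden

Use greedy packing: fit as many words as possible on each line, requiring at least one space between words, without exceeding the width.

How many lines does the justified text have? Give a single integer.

Line 1: ['keyboard', 'angry'] (min_width=14, slack=1)
Line 2: ['adventures', 'for'] (min_width=14, slack=1)
Line 3: ['computer'] (min_width=8, slack=7)
Line 4: ['standard'] (min_width=8, slack=7)
Line 5: ['machine', 'run'] (min_width=11, slack=4)
Line 6: ['version', 'memory'] (min_width=14, slack=1)
Line 7: ['soft', 'triangle'] (min_width=13, slack=2)
Line 8: ['an', 'were', 'brown'] (min_width=13, slack=2)
Line 9: ['structure', 'good'] (min_width=14, slack=1)
Line 10: ['year', 'heart', 'code'] (min_width=15, slack=0)
Line 11: ['garden'] (min_width=6, slack=9)
Total lines: 11

Answer: 11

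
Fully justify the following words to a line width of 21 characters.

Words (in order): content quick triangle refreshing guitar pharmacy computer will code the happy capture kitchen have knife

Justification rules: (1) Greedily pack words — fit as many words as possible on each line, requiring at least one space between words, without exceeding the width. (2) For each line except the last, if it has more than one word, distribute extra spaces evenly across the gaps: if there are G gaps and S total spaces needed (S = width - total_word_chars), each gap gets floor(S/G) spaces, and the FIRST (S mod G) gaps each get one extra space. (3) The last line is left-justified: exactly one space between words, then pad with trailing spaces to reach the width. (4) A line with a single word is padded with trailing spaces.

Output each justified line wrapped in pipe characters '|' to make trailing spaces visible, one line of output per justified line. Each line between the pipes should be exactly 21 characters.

Line 1: ['content', 'quick'] (min_width=13, slack=8)
Line 2: ['triangle', 'refreshing'] (min_width=19, slack=2)
Line 3: ['guitar', 'pharmacy'] (min_width=15, slack=6)
Line 4: ['computer', 'will', 'code'] (min_width=18, slack=3)
Line 5: ['the', 'happy', 'capture'] (min_width=17, slack=4)
Line 6: ['kitchen', 'have', 'knife'] (min_width=18, slack=3)

Answer: |content         quick|
|triangle   refreshing|
|guitar       pharmacy|
|computer   will  code|
|the   happy   capture|
|kitchen have knife   |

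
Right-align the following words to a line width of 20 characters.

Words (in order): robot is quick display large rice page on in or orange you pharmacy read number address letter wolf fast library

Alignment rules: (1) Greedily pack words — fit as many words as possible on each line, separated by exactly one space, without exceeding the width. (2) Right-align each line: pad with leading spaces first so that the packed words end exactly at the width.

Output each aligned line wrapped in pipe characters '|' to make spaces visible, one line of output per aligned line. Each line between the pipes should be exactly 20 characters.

Answer: |      robot is quick|
|  display large rice|
|page on in or orange|
|   you pharmacy read|
|      number address|
|    letter wolf fast|
|             library|

Derivation:
Line 1: ['robot', 'is', 'quick'] (min_width=14, slack=6)
Line 2: ['display', 'large', 'rice'] (min_width=18, slack=2)
Line 3: ['page', 'on', 'in', 'or', 'orange'] (min_width=20, slack=0)
Line 4: ['you', 'pharmacy', 'read'] (min_width=17, slack=3)
Line 5: ['number', 'address'] (min_width=14, slack=6)
Line 6: ['letter', 'wolf', 'fast'] (min_width=16, slack=4)
Line 7: ['library'] (min_width=7, slack=13)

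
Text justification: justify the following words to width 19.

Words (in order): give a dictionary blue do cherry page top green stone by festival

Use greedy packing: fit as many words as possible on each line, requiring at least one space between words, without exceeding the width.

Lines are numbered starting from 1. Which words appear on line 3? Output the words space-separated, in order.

Line 1: ['give', 'a', 'dictionary'] (min_width=17, slack=2)
Line 2: ['blue', 'do', 'cherry', 'page'] (min_width=19, slack=0)
Line 3: ['top', 'green', 'stone', 'by'] (min_width=18, slack=1)
Line 4: ['festival'] (min_width=8, slack=11)

Answer: top green stone by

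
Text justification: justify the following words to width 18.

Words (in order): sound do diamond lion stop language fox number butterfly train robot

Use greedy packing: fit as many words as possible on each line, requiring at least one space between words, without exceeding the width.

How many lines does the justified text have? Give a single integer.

Line 1: ['sound', 'do', 'diamond'] (min_width=16, slack=2)
Line 2: ['lion', 'stop', 'language'] (min_width=18, slack=0)
Line 3: ['fox', 'number'] (min_width=10, slack=8)
Line 4: ['butterfly', 'train'] (min_width=15, slack=3)
Line 5: ['robot'] (min_width=5, slack=13)
Total lines: 5

Answer: 5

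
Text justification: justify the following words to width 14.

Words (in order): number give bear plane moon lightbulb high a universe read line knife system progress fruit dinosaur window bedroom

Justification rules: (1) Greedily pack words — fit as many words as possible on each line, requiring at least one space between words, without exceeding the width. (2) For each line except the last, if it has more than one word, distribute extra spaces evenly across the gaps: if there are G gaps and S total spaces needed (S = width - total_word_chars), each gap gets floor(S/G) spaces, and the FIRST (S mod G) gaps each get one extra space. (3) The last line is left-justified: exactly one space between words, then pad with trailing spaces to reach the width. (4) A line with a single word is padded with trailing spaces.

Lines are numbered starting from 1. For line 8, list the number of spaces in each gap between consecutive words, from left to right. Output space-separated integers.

Line 1: ['number', 'give'] (min_width=11, slack=3)
Line 2: ['bear', 'plane'] (min_width=10, slack=4)
Line 3: ['moon', 'lightbulb'] (min_width=14, slack=0)
Line 4: ['high', 'a'] (min_width=6, slack=8)
Line 5: ['universe', 'read'] (min_width=13, slack=1)
Line 6: ['line', 'knife'] (min_width=10, slack=4)
Line 7: ['system'] (min_width=6, slack=8)
Line 8: ['progress', 'fruit'] (min_width=14, slack=0)
Line 9: ['dinosaur'] (min_width=8, slack=6)
Line 10: ['window', 'bedroom'] (min_width=14, slack=0)

Answer: 1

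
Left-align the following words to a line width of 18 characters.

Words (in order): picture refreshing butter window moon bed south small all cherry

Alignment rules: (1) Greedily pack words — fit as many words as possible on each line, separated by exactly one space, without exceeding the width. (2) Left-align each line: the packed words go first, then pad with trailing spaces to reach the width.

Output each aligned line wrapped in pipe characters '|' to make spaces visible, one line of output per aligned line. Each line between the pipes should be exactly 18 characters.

Line 1: ['picture', 'refreshing'] (min_width=18, slack=0)
Line 2: ['butter', 'window', 'moon'] (min_width=18, slack=0)
Line 3: ['bed', 'south', 'small'] (min_width=15, slack=3)
Line 4: ['all', 'cherry'] (min_width=10, slack=8)

Answer: |picture refreshing|
|butter window moon|
|bed south small   |
|all cherry        |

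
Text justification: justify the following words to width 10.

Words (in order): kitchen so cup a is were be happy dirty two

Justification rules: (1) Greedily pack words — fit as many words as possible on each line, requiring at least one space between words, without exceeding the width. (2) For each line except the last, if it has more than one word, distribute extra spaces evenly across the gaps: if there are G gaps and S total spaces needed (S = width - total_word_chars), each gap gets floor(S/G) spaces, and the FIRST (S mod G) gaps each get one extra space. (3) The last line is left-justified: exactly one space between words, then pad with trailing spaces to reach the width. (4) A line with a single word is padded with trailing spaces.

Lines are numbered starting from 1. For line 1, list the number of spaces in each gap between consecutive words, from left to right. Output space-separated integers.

Line 1: ['kitchen', 'so'] (min_width=10, slack=0)
Line 2: ['cup', 'a', 'is'] (min_width=8, slack=2)
Line 3: ['were', 'be'] (min_width=7, slack=3)
Line 4: ['happy'] (min_width=5, slack=5)
Line 5: ['dirty', 'two'] (min_width=9, slack=1)

Answer: 1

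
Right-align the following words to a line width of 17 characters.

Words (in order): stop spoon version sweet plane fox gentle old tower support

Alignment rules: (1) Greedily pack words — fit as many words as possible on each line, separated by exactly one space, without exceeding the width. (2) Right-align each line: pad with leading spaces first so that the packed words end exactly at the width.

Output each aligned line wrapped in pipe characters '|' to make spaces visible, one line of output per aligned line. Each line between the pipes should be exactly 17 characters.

Line 1: ['stop', 'spoon'] (min_width=10, slack=7)
Line 2: ['version', 'sweet'] (min_width=13, slack=4)
Line 3: ['plane', 'fox', 'gentle'] (min_width=16, slack=1)
Line 4: ['old', 'tower', 'support'] (min_width=17, slack=0)

Answer: |       stop spoon|
|    version sweet|
| plane fox gentle|
|old tower support|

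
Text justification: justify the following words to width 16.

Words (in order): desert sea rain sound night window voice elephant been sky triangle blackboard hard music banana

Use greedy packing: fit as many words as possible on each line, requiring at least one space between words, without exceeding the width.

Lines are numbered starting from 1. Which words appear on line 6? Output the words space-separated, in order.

Line 1: ['desert', 'sea', 'rain'] (min_width=15, slack=1)
Line 2: ['sound', 'night'] (min_width=11, slack=5)
Line 3: ['window', 'voice'] (min_width=12, slack=4)
Line 4: ['elephant', 'been'] (min_width=13, slack=3)
Line 5: ['sky', 'triangle'] (min_width=12, slack=4)
Line 6: ['blackboard', 'hard'] (min_width=15, slack=1)
Line 7: ['music', 'banana'] (min_width=12, slack=4)

Answer: blackboard hard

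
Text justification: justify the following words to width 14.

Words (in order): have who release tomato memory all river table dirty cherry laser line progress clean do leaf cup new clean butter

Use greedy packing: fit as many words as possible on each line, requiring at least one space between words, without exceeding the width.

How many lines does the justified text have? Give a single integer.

Answer: 10

Derivation:
Line 1: ['have', 'who'] (min_width=8, slack=6)
Line 2: ['release', 'tomato'] (min_width=14, slack=0)
Line 3: ['memory', 'all'] (min_width=10, slack=4)
Line 4: ['river', 'table'] (min_width=11, slack=3)
Line 5: ['dirty', 'cherry'] (min_width=12, slack=2)
Line 6: ['laser', 'line'] (min_width=10, slack=4)
Line 7: ['progress', 'clean'] (min_width=14, slack=0)
Line 8: ['do', 'leaf', 'cup'] (min_width=11, slack=3)
Line 9: ['new', 'clean'] (min_width=9, slack=5)
Line 10: ['butter'] (min_width=6, slack=8)
Total lines: 10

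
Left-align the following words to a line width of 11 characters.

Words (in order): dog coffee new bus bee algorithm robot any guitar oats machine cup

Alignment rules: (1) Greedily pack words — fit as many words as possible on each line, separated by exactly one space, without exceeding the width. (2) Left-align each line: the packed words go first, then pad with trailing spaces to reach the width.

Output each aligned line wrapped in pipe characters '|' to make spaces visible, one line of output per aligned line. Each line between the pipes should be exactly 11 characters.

Answer: |dog coffee |
|new bus bee|
|algorithm  |
|robot any  |
|guitar oats|
|machine cup|

Derivation:
Line 1: ['dog', 'coffee'] (min_width=10, slack=1)
Line 2: ['new', 'bus', 'bee'] (min_width=11, slack=0)
Line 3: ['algorithm'] (min_width=9, slack=2)
Line 4: ['robot', 'any'] (min_width=9, slack=2)
Line 5: ['guitar', 'oats'] (min_width=11, slack=0)
Line 6: ['machine', 'cup'] (min_width=11, slack=0)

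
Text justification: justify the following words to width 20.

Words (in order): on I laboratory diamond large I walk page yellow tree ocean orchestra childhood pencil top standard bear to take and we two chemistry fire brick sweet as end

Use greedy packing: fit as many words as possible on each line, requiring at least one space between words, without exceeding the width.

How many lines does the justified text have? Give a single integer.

Answer: 9

Derivation:
Line 1: ['on', 'I', 'laboratory'] (min_width=15, slack=5)
Line 2: ['diamond', 'large', 'I', 'walk'] (min_width=20, slack=0)
Line 3: ['page', 'yellow', 'tree'] (min_width=16, slack=4)
Line 4: ['ocean', 'orchestra'] (min_width=15, slack=5)
Line 5: ['childhood', 'pencil', 'top'] (min_width=20, slack=0)
Line 6: ['standard', 'bear', 'to'] (min_width=16, slack=4)
Line 7: ['take', 'and', 'we', 'two'] (min_width=15, slack=5)
Line 8: ['chemistry', 'fire', 'brick'] (min_width=20, slack=0)
Line 9: ['sweet', 'as', 'end'] (min_width=12, slack=8)
Total lines: 9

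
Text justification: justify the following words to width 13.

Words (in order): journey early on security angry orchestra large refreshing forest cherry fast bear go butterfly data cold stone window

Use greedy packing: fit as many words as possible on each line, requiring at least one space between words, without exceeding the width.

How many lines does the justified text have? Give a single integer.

Answer: 11

Derivation:
Line 1: ['journey', 'early'] (min_width=13, slack=0)
Line 2: ['on', 'security'] (min_width=11, slack=2)
Line 3: ['angry'] (min_width=5, slack=8)
Line 4: ['orchestra'] (min_width=9, slack=4)
Line 5: ['large'] (min_width=5, slack=8)
Line 6: ['refreshing'] (min_width=10, slack=3)
Line 7: ['forest', 'cherry'] (min_width=13, slack=0)
Line 8: ['fast', 'bear', 'go'] (min_width=12, slack=1)
Line 9: ['butterfly'] (min_width=9, slack=4)
Line 10: ['data', 'cold'] (min_width=9, slack=4)
Line 11: ['stone', 'window'] (min_width=12, slack=1)
Total lines: 11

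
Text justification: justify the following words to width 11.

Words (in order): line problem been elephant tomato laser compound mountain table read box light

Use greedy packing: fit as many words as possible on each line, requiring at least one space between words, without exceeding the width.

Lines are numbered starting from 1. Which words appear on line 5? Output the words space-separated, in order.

Answer: tomato

Derivation:
Line 1: ['line'] (min_width=4, slack=7)
Line 2: ['problem'] (min_width=7, slack=4)
Line 3: ['been'] (min_width=4, slack=7)
Line 4: ['elephant'] (min_width=8, slack=3)
Line 5: ['tomato'] (min_width=6, slack=5)
Line 6: ['laser'] (min_width=5, slack=6)
Line 7: ['compound'] (min_width=8, slack=3)
Line 8: ['mountain'] (min_width=8, slack=3)
Line 9: ['table', 'read'] (min_width=10, slack=1)
Line 10: ['box', 'light'] (min_width=9, slack=2)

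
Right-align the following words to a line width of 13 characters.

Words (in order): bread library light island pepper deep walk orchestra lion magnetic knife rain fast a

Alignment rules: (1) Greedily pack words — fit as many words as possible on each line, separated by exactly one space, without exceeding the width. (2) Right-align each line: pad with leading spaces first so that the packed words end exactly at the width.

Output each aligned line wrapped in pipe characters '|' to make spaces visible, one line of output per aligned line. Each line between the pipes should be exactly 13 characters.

Answer: |bread library|
| light island|
|  pepper deep|
|         walk|
|    orchestra|
|lion magnetic|
|   knife rain|
|       fast a|

Derivation:
Line 1: ['bread', 'library'] (min_width=13, slack=0)
Line 2: ['light', 'island'] (min_width=12, slack=1)
Line 3: ['pepper', 'deep'] (min_width=11, slack=2)
Line 4: ['walk'] (min_width=4, slack=9)
Line 5: ['orchestra'] (min_width=9, slack=4)
Line 6: ['lion', 'magnetic'] (min_width=13, slack=0)
Line 7: ['knife', 'rain'] (min_width=10, slack=3)
Line 8: ['fast', 'a'] (min_width=6, slack=7)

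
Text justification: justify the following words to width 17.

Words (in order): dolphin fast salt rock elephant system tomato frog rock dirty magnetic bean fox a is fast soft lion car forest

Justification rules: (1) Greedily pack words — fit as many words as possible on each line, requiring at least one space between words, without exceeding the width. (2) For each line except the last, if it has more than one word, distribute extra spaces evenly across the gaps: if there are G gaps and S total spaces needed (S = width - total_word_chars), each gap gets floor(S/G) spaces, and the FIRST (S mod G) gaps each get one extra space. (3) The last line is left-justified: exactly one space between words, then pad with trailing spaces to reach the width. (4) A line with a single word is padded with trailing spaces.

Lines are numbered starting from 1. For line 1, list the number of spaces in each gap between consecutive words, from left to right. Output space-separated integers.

Line 1: ['dolphin', 'fast', 'salt'] (min_width=17, slack=0)
Line 2: ['rock', 'elephant'] (min_width=13, slack=4)
Line 3: ['system', 'tomato'] (min_width=13, slack=4)
Line 4: ['frog', 'rock', 'dirty'] (min_width=15, slack=2)
Line 5: ['magnetic', 'bean', 'fox'] (min_width=17, slack=0)
Line 6: ['a', 'is', 'fast', 'soft'] (min_width=14, slack=3)
Line 7: ['lion', 'car', 'forest'] (min_width=15, slack=2)

Answer: 1 1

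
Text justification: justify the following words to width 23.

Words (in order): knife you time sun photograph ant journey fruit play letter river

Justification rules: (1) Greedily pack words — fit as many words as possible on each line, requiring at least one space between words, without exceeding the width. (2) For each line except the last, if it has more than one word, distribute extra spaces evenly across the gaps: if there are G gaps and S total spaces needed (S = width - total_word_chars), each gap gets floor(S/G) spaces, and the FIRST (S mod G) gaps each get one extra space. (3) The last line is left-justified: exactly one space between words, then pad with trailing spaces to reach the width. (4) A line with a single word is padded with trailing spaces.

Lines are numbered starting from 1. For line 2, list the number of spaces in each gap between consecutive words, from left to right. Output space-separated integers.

Line 1: ['knife', 'you', 'time', 'sun'] (min_width=18, slack=5)
Line 2: ['photograph', 'ant', 'journey'] (min_width=22, slack=1)
Line 3: ['fruit', 'play', 'letter', 'river'] (min_width=23, slack=0)

Answer: 2 1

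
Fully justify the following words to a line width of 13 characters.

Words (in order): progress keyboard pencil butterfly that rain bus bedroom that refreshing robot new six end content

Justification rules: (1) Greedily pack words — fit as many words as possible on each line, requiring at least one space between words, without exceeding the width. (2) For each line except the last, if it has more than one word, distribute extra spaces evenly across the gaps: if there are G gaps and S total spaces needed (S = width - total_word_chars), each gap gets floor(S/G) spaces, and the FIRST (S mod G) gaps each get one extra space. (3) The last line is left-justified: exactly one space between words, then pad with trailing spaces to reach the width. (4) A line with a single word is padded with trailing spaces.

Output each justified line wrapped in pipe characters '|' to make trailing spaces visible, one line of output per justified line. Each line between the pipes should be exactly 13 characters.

Line 1: ['progress'] (min_width=8, slack=5)
Line 2: ['keyboard'] (min_width=8, slack=5)
Line 3: ['pencil'] (min_width=6, slack=7)
Line 4: ['butterfly'] (min_width=9, slack=4)
Line 5: ['that', 'rain', 'bus'] (min_width=13, slack=0)
Line 6: ['bedroom', 'that'] (min_width=12, slack=1)
Line 7: ['refreshing'] (min_width=10, slack=3)
Line 8: ['robot', 'new', 'six'] (min_width=13, slack=0)
Line 9: ['end', 'content'] (min_width=11, slack=2)

Answer: |progress     |
|keyboard     |
|pencil       |
|butterfly    |
|that rain bus|
|bedroom  that|
|refreshing   |
|robot new six|
|end content  |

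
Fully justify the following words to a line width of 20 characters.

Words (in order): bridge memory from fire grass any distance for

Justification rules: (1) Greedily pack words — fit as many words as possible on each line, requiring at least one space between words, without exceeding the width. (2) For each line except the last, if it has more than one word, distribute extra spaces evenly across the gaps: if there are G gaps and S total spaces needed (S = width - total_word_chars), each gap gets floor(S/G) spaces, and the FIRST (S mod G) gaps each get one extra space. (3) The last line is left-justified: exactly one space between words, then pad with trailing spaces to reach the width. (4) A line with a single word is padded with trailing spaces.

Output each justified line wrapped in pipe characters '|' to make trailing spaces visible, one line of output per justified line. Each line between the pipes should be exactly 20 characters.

Answer: |bridge  memory  from|
|fire    grass    any|
|distance for        |

Derivation:
Line 1: ['bridge', 'memory', 'from'] (min_width=18, slack=2)
Line 2: ['fire', 'grass', 'any'] (min_width=14, slack=6)
Line 3: ['distance', 'for'] (min_width=12, slack=8)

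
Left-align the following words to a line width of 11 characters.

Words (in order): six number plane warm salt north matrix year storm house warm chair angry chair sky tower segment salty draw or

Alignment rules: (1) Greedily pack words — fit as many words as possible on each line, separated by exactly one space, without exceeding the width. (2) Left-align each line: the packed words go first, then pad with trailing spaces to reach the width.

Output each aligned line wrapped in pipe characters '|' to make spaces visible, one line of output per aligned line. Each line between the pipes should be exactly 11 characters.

Answer: |six number |
|plane warm |
|salt north |
|matrix year|
|storm house|
|warm chair |
|angry chair|
|sky tower  |
|segment    |
|salty draw |
|or         |

Derivation:
Line 1: ['six', 'number'] (min_width=10, slack=1)
Line 2: ['plane', 'warm'] (min_width=10, slack=1)
Line 3: ['salt', 'north'] (min_width=10, slack=1)
Line 4: ['matrix', 'year'] (min_width=11, slack=0)
Line 5: ['storm', 'house'] (min_width=11, slack=0)
Line 6: ['warm', 'chair'] (min_width=10, slack=1)
Line 7: ['angry', 'chair'] (min_width=11, slack=0)
Line 8: ['sky', 'tower'] (min_width=9, slack=2)
Line 9: ['segment'] (min_width=7, slack=4)
Line 10: ['salty', 'draw'] (min_width=10, slack=1)
Line 11: ['or'] (min_width=2, slack=9)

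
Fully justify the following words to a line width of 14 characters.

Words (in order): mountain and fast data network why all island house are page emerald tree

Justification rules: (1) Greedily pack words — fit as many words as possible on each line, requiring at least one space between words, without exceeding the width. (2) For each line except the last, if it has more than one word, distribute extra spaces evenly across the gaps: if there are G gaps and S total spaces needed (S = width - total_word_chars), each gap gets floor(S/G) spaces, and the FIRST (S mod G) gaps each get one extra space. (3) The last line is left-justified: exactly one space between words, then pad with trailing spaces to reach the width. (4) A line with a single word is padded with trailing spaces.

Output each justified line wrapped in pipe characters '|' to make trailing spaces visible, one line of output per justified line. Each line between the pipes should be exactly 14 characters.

Line 1: ['mountain', 'and'] (min_width=12, slack=2)
Line 2: ['fast', 'data'] (min_width=9, slack=5)
Line 3: ['network', 'why'] (min_width=11, slack=3)
Line 4: ['all', 'island'] (min_width=10, slack=4)
Line 5: ['house', 'are', 'page'] (min_width=14, slack=0)
Line 6: ['emerald', 'tree'] (min_width=12, slack=2)

Answer: |mountain   and|
|fast      data|
|network    why|
|all     island|
|house are page|
|emerald tree  |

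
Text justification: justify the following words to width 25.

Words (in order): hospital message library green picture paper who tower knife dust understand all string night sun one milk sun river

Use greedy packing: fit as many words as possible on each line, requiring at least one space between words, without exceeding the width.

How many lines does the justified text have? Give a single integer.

Answer: 6

Derivation:
Line 1: ['hospital', 'message', 'library'] (min_width=24, slack=1)
Line 2: ['green', 'picture', 'paper', 'who'] (min_width=23, slack=2)
Line 3: ['tower', 'knife', 'dust'] (min_width=16, slack=9)
Line 4: ['understand', 'all', 'string'] (min_width=21, slack=4)
Line 5: ['night', 'sun', 'one', 'milk', 'sun'] (min_width=22, slack=3)
Line 6: ['river'] (min_width=5, slack=20)
Total lines: 6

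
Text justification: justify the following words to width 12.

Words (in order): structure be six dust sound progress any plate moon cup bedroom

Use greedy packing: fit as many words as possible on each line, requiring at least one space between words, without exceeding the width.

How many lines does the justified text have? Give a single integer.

Answer: 6

Derivation:
Line 1: ['structure', 'be'] (min_width=12, slack=0)
Line 2: ['six', 'dust'] (min_width=8, slack=4)
Line 3: ['sound'] (min_width=5, slack=7)
Line 4: ['progress', 'any'] (min_width=12, slack=0)
Line 5: ['plate', 'moon'] (min_width=10, slack=2)
Line 6: ['cup', 'bedroom'] (min_width=11, slack=1)
Total lines: 6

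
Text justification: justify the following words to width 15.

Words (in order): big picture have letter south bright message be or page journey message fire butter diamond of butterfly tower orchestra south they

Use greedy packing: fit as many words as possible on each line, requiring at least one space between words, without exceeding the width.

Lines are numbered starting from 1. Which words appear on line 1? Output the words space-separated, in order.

Answer: big picture

Derivation:
Line 1: ['big', 'picture'] (min_width=11, slack=4)
Line 2: ['have', 'letter'] (min_width=11, slack=4)
Line 3: ['south', 'bright'] (min_width=12, slack=3)
Line 4: ['message', 'be', 'or'] (min_width=13, slack=2)
Line 5: ['page', 'journey'] (min_width=12, slack=3)
Line 6: ['message', 'fire'] (min_width=12, slack=3)
Line 7: ['butter', 'diamond'] (min_width=14, slack=1)
Line 8: ['of', 'butterfly'] (min_width=12, slack=3)
Line 9: ['tower', 'orchestra'] (min_width=15, slack=0)
Line 10: ['south', 'they'] (min_width=10, slack=5)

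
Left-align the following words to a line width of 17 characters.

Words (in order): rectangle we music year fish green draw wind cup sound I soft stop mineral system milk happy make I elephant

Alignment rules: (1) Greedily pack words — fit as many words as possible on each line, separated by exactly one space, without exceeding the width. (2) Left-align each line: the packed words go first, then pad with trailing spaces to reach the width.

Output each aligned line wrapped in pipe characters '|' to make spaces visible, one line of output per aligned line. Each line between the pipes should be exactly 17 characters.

Line 1: ['rectangle', 'we'] (min_width=12, slack=5)
Line 2: ['music', 'year', 'fish'] (min_width=15, slack=2)
Line 3: ['green', 'draw', 'wind'] (min_width=15, slack=2)
Line 4: ['cup', 'sound', 'I', 'soft'] (min_width=16, slack=1)
Line 5: ['stop', 'mineral'] (min_width=12, slack=5)
Line 6: ['system', 'milk', 'happy'] (min_width=17, slack=0)
Line 7: ['make', 'I', 'elephant'] (min_width=15, slack=2)

Answer: |rectangle we     |
|music year fish  |
|green draw wind  |
|cup sound I soft |
|stop mineral     |
|system milk happy|
|make I elephant  |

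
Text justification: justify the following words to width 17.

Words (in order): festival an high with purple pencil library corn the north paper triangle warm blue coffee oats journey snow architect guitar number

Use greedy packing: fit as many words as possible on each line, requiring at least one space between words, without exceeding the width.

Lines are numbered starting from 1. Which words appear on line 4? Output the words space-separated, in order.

Answer: corn the north

Derivation:
Line 1: ['festival', 'an', 'high'] (min_width=16, slack=1)
Line 2: ['with', 'purple'] (min_width=11, slack=6)
Line 3: ['pencil', 'library'] (min_width=14, slack=3)
Line 4: ['corn', 'the', 'north'] (min_width=14, slack=3)
Line 5: ['paper', 'triangle'] (min_width=14, slack=3)
Line 6: ['warm', 'blue', 'coffee'] (min_width=16, slack=1)
Line 7: ['oats', 'journey', 'snow'] (min_width=17, slack=0)
Line 8: ['architect', 'guitar'] (min_width=16, slack=1)
Line 9: ['number'] (min_width=6, slack=11)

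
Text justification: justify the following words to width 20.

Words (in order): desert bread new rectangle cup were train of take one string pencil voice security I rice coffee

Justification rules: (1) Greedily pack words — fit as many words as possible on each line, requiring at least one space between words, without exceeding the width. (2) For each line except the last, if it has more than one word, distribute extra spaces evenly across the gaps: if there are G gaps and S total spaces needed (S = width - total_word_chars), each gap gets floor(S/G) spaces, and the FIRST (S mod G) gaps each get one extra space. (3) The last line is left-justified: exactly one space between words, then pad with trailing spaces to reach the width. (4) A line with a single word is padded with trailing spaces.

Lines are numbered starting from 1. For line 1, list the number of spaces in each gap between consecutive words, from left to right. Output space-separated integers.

Answer: 3 3

Derivation:
Line 1: ['desert', 'bread', 'new'] (min_width=16, slack=4)
Line 2: ['rectangle', 'cup', 'were'] (min_width=18, slack=2)
Line 3: ['train', 'of', 'take', 'one'] (min_width=17, slack=3)
Line 4: ['string', 'pencil', 'voice'] (min_width=19, slack=1)
Line 5: ['security', 'I', 'rice'] (min_width=15, slack=5)
Line 6: ['coffee'] (min_width=6, slack=14)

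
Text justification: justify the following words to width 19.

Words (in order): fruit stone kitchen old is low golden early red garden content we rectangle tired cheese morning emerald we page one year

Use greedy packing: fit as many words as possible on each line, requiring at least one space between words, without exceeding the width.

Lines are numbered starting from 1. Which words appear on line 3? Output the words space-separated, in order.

Line 1: ['fruit', 'stone', 'kitchen'] (min_width=19, slack=0)
Line 2: ['old', 'is', 'low', 'golden'] (min_width=17, slack=2)
Line 3: ['early', 'red', 'garden'] (min_width=16, slack=3)
Line 4: ['content', 'we'] (min_width=10, slack=9)
Line 5: ['rectangle', 'tired'] (min_width=15, slack=4)
Line 6: ['cheese', 'morning'] (min_width=14, slack=5)
Line 7: ['emerald', 'we', 'page', 'one'] (min_width=19, slack=0)
Line 8: ['year'] (min_width=4, slack=15)

Answer: early red garden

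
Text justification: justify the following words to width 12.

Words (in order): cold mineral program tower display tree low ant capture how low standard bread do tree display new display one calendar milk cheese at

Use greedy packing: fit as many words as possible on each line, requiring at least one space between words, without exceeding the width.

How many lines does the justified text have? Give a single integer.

Line 1: ['cold', 'mineral'] (min_width=12, slack=0)
Line 2: ['program'] (min_width=7, slack=5)
Line 3: ['tower'] (min_width=5, slack=7)
Line 4: ['display', 'tree'] (min_width=12, slack=0)
Line 5: ['low', 'ant'] (min_width=7, slack=5)
Line 6: ['capture', 'how'] (min_width=11, slack=1)
Line 7: ['low', 'standard'] (min_width=12, slack=0)
Line 8: ['bread', 'do'] (min_width=8, slack=4)
Line 9: ['tree', 'display'] (min_width=12, slack=0)
Line 10: ['new', 'display'] (min_width=11, slack=1)
Line 11: ['one', 'calendar'] (min_width=12, slack=0)
Line 12: ['milk', 'cheese'] (min_width=11, slack=1)
Line 13: ['at'] (min_width=2, slack=10)
Total lines: 13

Answer: 13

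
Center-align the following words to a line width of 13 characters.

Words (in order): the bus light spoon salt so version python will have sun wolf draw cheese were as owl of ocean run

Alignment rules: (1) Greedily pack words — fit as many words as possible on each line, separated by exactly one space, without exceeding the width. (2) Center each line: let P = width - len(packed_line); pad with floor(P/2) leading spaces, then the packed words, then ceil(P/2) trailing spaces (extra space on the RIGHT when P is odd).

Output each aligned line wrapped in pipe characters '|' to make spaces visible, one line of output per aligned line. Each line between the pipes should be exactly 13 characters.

Line 1: ['the', 'bus', 'light'] (min_width=13, slack=0)
Line 2: ['spoon', 'salt', 'so'] (min_width=13, slack=0)
Line 3: ['version'] (min_width=7, slack=6)
Line 4: ['python', 'will'] (min_width=11, slack=2)
Line 5: ['have', 'sun', 'wolf'] (min_width=13, slack=0)
Line 6: ['draw', 'cheese'] (min_width=11, slack=2)
Line 7: ['were', 'as', 'owl'] (min_width=11, slack=2)
Line 8: ['of', 'ocean', 'run'] (min_width=12, slack=1)

Answer: |the bus light|
|spoon salt so|
|   version   |
| python will |
|have sun wolf|
| draw cheese |
| were as owl |
|of ocean run |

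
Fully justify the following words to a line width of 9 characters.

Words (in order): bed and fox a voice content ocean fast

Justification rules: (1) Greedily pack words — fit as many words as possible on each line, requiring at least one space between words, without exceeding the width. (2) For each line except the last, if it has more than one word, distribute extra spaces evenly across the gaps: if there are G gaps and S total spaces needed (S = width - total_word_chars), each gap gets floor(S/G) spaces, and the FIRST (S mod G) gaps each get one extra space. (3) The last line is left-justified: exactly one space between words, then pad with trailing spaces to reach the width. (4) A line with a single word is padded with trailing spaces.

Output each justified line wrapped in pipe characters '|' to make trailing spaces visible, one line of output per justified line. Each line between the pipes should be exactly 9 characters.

Answer: |bed   and|
|fox     a|
|voice    |
|content  |
|ocean    |
|fast     |

Derivation:
Line 1: ['bed', 'and'] (min_width=7, slack=2)
Line 2: ['fox', 'a'] (min_width=5, slack=4)
Line 3: ['voice'] (min_width=5, slack=4)
Line 4: ['content'] (min_width=7, slack=2)
Line 5: ['ocean'] (min_width=5, slack=4)
Line 6: ['fast'] (min_width=4, slack=5)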